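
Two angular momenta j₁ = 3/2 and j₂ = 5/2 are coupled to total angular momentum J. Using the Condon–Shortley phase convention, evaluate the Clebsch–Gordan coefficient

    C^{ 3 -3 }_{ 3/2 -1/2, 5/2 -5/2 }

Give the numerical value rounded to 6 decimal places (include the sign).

+√(5/8) ≈ +0.790569

j₁+j₂−J=1  J+j₁−j₂=2  J−j₁+j₂=4  j₁+j₂+J+1=8
(j₁±m₁, j₂±m₂, J±M) = (1,2,0,5,0,6)
P² = 1440
sum k=0..0:
  [0] +1/48 = 1/48
S = 1/48
C² = P²·S² = 5/8 ; C = +0.790569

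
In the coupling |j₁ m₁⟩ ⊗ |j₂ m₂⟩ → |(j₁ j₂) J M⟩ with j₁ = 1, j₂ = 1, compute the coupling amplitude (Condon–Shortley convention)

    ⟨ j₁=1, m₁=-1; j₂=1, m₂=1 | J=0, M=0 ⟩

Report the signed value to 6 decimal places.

+√(1/3) ≈ +0.577350

triangle: 2!×0!×0!/3! = 2/6
(j±m)!: 0!×2!×2!×0!×0!×0! = 4
prefactor² = (2J+1)×Δ×N² = 4/3
  k=2: +1/(2!×0!×0!×0!×0!×0!) = 1/2
Σ = 1/2  ⇒  CG² = 4/3×1/2² = 1/3
CG = +√(1/3) = +0.577350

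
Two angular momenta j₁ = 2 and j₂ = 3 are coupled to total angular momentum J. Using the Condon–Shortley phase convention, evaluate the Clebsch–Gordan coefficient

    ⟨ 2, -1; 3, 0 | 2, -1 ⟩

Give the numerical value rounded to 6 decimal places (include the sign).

j₁+j₂−J=3  J+j₁−j₂=1  J−j₁+j₂=3  j₁+j₂+J+1=8
(j₁±m₁, j₂±m₂, J±M) = (1,3,3,3,1,3)
P² = 81/14
sum k=2..3:
  [2] +1/4 = 1/4
  [3] −1/36 = -1/36
S = 2/9
C² = P²·S² = 2/7 ; C = +0.534522

+√(2/7) ≈ +0.534522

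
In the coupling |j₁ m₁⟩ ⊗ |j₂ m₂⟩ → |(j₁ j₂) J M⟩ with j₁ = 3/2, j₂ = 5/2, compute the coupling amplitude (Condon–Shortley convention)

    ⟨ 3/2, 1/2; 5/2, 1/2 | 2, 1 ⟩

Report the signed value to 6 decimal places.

−√(25/84) ≈ -0.545545

j₁+j₂−J=2  J+j₁−j₂=1  J−j₁+j₂=3  j₁+j₂+J+1=7
(j₁±m₁, j₂±m₂, J±M) = (2,1,3,2,3,1)
P² = 12/7
sum k=0..1:
  [0] +1/12 = 1/12
  [1] −1/2 = -1/2
S = -5/12
C² = P²·S² = 25/84 ; C = -0.545545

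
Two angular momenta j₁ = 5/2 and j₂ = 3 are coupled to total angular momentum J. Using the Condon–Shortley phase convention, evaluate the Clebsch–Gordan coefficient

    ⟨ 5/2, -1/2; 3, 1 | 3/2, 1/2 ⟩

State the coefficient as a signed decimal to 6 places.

-0.097590  (= −√(1/105))

j₁+j₂−J=4  J+j₁−j₂=1  J−j₁+j₂=2  j₁+j₂+J+1=8
(j₁±m₁, j₂±m₂, J±M) = (2,3,4,2,2,1)
P² = 192/35
sum k=2..3:
  [2] +1/8 = 1/8
  [3] −1/6 = -1/6
S = -1/24
C² = P²·S² = 1/105 ; C = -0.097590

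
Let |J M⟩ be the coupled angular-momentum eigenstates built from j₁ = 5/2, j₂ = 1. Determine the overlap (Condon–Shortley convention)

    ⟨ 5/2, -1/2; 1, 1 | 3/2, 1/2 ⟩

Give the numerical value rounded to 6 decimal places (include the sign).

triangle: 2!*3!*0!/6! = 12/720
(j±m)!: 2!*3!*2!*0!*2!*1! = 48
prefactor² = (2J+1)*Δ*N² = 16/5
  k=2: +1/(2!*0!*1!*0!*2!*0!) = 1/4
Σ = 1/4  ⇒  CG² = 16/5*1/4² = 1/5
CG = +√(1/5) = +0.447214

+0.447214  (= +√(1/5))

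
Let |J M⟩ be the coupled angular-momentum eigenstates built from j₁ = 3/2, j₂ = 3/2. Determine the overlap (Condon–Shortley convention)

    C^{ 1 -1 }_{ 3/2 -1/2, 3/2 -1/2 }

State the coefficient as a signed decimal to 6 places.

-0.632456  (= −√(2/5))

√[3·2!1!1!/5! · 1!2!1!2!0!2!] = √(2/5)
  +(−1)^1/∏(1,1,1,0,0,1)! = -1  (running -1)
⟨..|..⟩ = √(2/5)·(-1) = -0.632456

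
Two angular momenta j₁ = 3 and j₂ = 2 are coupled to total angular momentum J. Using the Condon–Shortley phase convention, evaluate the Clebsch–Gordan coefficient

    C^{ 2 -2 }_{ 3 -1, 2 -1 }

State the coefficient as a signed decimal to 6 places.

−√(3/14) ≈ -0.462910

j₁+j₂−J=3  J+j₁−j₂=3  J−j₁+j₂=1  j₁+j₂+J+1=8
(j₁±m₁, j₂±m₂, J±M) = (2,4,1,3,0,4)
P² = 216/7
sum k=1..1:
  [1] −1/12 = -1/12
S = -1/12
C² = P²·S² = 3/14 ; C = -0.462910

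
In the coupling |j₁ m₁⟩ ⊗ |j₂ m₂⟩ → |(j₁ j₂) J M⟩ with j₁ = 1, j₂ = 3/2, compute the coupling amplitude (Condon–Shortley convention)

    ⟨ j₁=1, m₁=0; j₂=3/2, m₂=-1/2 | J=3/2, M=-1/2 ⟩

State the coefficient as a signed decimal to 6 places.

+0.258199

√[4·1!1!2!/5! · 1!1!1!2!1!2!] = √(4/15)
  +(−1)^0/∏(0,1,1,1,0,1)! = 1  (running 1)
  +(−1)^1/∏(1,0,0,0,1,2)! = -1/2  (running 1/2)
⟨..|..⟩ = √(4/15)·(1/2) = +0.258199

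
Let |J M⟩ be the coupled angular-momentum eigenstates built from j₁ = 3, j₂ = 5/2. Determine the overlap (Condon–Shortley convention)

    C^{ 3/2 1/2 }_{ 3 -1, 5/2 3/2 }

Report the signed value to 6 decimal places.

-0.483046

j₁+j₂−J=4  J+j₁−j₂=2  J−j₁+j₂=1  j₁+j₂+J+1=8
(j₁±m₁, j₂±m₂, J±M) = (2,4,4,1,2,1)
P² = 384/35
sum k=3..4:
  [3] −1/6 = -1/6
  [4] +1/48 = 1/48
S = -7/48
C² = P²·S² = 7/30 ; C = -0.483046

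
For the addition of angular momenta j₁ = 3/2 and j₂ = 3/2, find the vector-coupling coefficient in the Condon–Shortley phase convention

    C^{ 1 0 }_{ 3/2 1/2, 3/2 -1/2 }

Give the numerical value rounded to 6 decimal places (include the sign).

√[3·2!1!1!/5! · 2!1!1!2!1!1!] = √(1/5)
  +(−1)^0/∏(0,2,1,1,0,0)! = 1/2  (running 1/2)
  +(−1)^1/∏(1,1,0,0,1,1)! = -1  (running -1/2)
⟨..|..⟩ = √(1/5)·(-1/2) = -0.223607

−√(1/20) ≈ -0.223607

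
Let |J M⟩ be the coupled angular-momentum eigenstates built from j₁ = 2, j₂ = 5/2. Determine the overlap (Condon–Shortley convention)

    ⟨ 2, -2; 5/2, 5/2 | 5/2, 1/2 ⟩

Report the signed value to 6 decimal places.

√[6·2!2!3!/8! · 0!4!5!0!3!2!] = √(864/7)
  +(−1)^2/∏(2,0,2,3,0,0)! = 1/24  (running 1/24)
⟨..|..⟩ = √(864/7)·(1/24) = +0.462910

+0.462910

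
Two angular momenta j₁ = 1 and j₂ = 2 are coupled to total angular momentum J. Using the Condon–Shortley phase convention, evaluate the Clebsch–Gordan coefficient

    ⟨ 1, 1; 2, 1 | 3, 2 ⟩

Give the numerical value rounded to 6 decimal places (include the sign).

+√(2/3) = +0.816497

triangle: 0!*2!*4!/7! = 48/5040
(j±m)!: 2!*0!*3!*1!*5!*1! = 1440
prefactor² = (2J+1)*Δ*N² = 96
  k=0: +1/(0!*0!*0!*3!*2!*1!) = 1/12
Σ = 1/12  ⇒  CG² = 96*1/12² = 2/3
CG = +√(2/3) = +0.816497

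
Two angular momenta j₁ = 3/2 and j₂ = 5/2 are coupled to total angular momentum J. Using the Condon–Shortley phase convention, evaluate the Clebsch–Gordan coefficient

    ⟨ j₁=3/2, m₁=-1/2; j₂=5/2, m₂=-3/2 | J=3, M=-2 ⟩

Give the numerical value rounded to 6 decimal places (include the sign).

triangle: 1!*2!*4!/8! = 48/40320
(j±m)!: 1!*2!*1!*4!*1!*5! = 5760
prefactor² = (2J+1)*Δ*N² = 48
  k=0: +1/(0!*1!*2!*1!*0!*3!) = 1/12
  k=1: −1/(1!*0!*1!*0!*1!*4!) = -1/24
Σ = 1/24  ⇒  CG² = 48*1/24² = 1/12
CG = +√(1/12) = +0.288675

+√(1/12) ≈ +0.288675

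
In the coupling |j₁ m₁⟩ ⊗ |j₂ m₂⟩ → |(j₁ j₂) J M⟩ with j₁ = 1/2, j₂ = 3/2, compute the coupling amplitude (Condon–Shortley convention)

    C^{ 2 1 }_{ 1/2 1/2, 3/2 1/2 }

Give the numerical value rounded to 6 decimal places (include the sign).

+√(3/4) ≈ +0.866025

√[5·0!1!3!/5! · 1!0!2!1!3!1!] = √(3)
  +(−1)^0/∏(0,0,0,2,1,1)! = 1/2  (running 1/2)
⟨..|..⟩ = √(3)·(1/2) = +0.866025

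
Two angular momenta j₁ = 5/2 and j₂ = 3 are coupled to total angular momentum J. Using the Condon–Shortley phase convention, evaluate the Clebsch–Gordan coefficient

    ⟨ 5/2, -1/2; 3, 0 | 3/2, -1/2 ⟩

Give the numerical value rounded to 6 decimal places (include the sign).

j₁+j₂−J=4  J+j₁−j₂=1  J−j₁+j₂=2  j₁+j₂+J+1=8
(j₁±m₁, j₂±m₂, J±M) = (2,3,3,3,1,2)
P² = 144/35
sum k=2..3:
  [2] +1/4 = 1/4
  [3] −1/12 = -1/12
S = 1/6
C² = P²·S² = 4/35 ; C = +0.338062

+0.338062  (= +√(4/35))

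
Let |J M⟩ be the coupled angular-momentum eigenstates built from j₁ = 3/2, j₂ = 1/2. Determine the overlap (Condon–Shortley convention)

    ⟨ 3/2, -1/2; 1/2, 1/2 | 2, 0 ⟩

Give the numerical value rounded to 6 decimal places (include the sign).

j₁+j₂−J=0  J+j₁−j₂=3  J−j₁+j₂=1  j₁+j₂+J+1=5
(j₁±m₁, j₂±m₂, J±M) = (1,2,1,0,2,2)
P² = 2
sum k=0..0:
  [0] +1/2 = 1/2
S = 1/2
C² = P²·S² = 1/2 ; C = +0.707107

+√(1/2) = +0.707107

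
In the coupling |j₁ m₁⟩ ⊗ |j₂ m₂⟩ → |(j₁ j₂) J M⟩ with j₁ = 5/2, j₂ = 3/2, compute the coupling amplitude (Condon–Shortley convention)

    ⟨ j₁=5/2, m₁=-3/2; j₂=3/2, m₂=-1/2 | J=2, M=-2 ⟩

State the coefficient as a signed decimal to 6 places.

√[5·2!3!1!/7! · 1!4!1!2!0!4!] = √(96/7)
  +(−1)^1/∏(1,1,3,0,0,1)! = -1/6  (running -1/6)
⟨..|..⟩ = √(96/7)·(-1/6) = -0.617213

-0.617213  (= −√(8/21))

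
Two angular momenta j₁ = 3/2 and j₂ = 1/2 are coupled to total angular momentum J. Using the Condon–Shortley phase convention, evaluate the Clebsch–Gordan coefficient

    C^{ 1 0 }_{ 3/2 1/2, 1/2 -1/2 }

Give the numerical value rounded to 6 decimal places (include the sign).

+√(1/2) = +0.707107

j₁+j₂−J=1  J+j₁−j₂=2  J−j₁+j₂=0  j₁+j₂+J+1=4
(j₁±m₁, j₂±m₂, J±M) = (2,1,0,1,1,1)
P² = 1/2
sum k=0..0:
  [0] +1/1 = 1
S = 1
C² = P²·S² = 1/2 ; C = +0.707107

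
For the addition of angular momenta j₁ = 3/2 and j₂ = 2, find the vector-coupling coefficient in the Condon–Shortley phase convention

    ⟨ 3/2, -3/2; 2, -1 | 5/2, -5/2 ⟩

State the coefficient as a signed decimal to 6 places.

triangle: 1!·2!·3!/7! = 12/5040
(j±m)!: 0!·3!·1!·3!·0!·5! = 4320
prefactor² = (2J+1)·Δ·N² = 432/7
  k=1: −1/(1!·0!·2!·0!·0!·3!) = -1/12
Σ = -1/12  ⇒  CG² = 432/7·(-1/12)² = 3/7
CG = −√(3/7) = -0.654654

−√(3/7) ≈ -0.654654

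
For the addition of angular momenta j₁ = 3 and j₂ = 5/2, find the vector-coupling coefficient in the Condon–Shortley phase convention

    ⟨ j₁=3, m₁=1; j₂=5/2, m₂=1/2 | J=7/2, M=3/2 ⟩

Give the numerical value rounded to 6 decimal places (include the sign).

−√(5/21) ≈ -0.487950

√[8·2!4!3!/10! · 4!2!3!2!5!2!] = √(3072/35)
  +(−1)^0/∏(0,2,2,3,2,0)! = 1/48  (running 1/48)
  +(−1)^1/∏(1,1,1,2,3,1)! = -1/12  (running -1/16)
  +(−1)^2/∏(2,0,0,1,4,2)! = 1/96  (running -5/96)
⟨..|..⟩ = √(3072/35)·(-5/96) = -0.487950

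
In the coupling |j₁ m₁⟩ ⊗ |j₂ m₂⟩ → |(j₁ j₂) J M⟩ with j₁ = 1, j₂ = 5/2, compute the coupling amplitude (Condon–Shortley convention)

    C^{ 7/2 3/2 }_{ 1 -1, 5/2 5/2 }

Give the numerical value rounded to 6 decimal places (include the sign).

+√(1/21) = +0.218218

√[8·0!2!5!/8! · 0!2!5!0!5!2!] = √(19200/7)
  +(−1)^0/∏(0,0,2,5,0,0)! = 1/240  (running 1/240)
⟨..|..⟩ = √(19200/7)·(1/240) = +0.218218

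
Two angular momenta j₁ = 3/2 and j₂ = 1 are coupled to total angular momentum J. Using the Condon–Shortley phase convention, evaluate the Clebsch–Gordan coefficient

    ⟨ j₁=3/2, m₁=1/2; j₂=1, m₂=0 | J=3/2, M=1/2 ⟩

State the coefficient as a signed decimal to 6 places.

+0.258199  (= +√(1/15))

triangle: 1!·2!·1!/5! = 2/120
(j±m)!: 2!·1!·1!·1!·2!·1! = 4
prefactor² = (2J+1)·Δ·N² = 4/15
  k=0: +1/(0!·1!·1!·1!·1!·0!) = 1
  k=1: −1/(1!·0!·0!·0!·2!·1!) = -1/2
Σ = 1/2  ⇒  CG² = 4/15·1/2² = 1/15
CG = +√(1/15) = +0.258199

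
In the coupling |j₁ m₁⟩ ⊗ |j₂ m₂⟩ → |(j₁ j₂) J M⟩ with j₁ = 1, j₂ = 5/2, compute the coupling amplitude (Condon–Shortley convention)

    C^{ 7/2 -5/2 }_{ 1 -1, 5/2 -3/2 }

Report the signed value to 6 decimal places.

j₁+j₂−J=0  J+j₁−j₂=2  J−j₁+j₂=5  j₁+j₂+J+1=8
(j₁±m₁, j₂±m₂, J±M) = (0,2,1,4,1,6)
P² = 11520/7
sum k=0..0:
  [0] +1/48 = 1/48
S = 1/48
C² = P²·S² = 5/7 ; C = +0.845154

+0.845154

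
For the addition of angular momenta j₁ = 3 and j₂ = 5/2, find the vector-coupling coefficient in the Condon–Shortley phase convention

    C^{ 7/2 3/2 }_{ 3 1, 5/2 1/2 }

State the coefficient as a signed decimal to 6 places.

triangle: 2!*4!*3!/10! = 288/3628800
(j±m)!: 4!*2!*3!*2!*5!*2! = 138240
prefactor² = (2J+1)*Δ*N² = 3072/35
  k=0: +1/(0!*2!*2!*3!*2!*0!) = 1/48
  k=1: −1/(1!*1!*1!*2!*3!*1!) = -1/12
  k=2: +1/(2!*0!*0!*1!*4!*2!) = 1/96
Σ = -5/96  ⇒  CG² = 3072/35*(-5/96)² = 5/21
CG = −√(5/21) = -0.487950

−√(5/21) = -0.487950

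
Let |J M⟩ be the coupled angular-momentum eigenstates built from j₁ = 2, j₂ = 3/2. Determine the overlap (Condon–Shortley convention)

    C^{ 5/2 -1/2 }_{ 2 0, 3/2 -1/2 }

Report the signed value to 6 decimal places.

+√(3/35) = +0.292770

triangle: 1!×3!×2!/7! = 12/5040
(j±m)!: 2!×2!×1!×2!×2!×3! = 96
prefactor² = (2J+1)×Δ×N² = 48/35
  k=0: +1/(0!×1!×2!×1!×1!×1!) = 1/2
  k=1: −1/(1!×0!×1!×0!×2!×2!) = -1/4
Σ = 1/4  ⇒  CG² = 48/35×1/4² = 3/35
CG = +√(3/35) = +0.292770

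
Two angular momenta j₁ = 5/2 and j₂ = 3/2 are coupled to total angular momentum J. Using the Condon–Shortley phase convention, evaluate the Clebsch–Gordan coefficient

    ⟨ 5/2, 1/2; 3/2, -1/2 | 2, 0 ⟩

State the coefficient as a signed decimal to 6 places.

-0.267261  (= −√(1/14))

triangle: 2!·3!·1!/7! = 12/5040
(j±m)!: 3!·2!·1!·2!·2!·2! = 96
prefactor² = (2J+1)·Δ·N² = 8/7
  k=0: +1/(0!·2!·2!·1!·1!·0!) = 1/4
  k=1: −1/(1!·1!·1!·0!·2!·1!) = -1/2
Σ = -1/4  ⇒  CG² = 8/7·(-1/4)² = 1/14
CG = −√(1/14) = -0.267261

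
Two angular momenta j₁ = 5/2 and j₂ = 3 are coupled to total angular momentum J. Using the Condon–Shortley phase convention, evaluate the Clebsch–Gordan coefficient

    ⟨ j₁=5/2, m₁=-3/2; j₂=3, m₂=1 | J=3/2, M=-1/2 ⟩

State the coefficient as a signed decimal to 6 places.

−√(7/30) = -0.483046

triangle: 4!×1!×2!/8! = 48/40320
(j±m)!: 1!×4!×4!×2!×1!×2! = 2304
prefactor² = (2J+1)×Δ×N² = 384/35
  k=3: −1/(3!×1!×1!×1!×0!×1!) = -1/6
  k=4: +1/(4!×0!×0!×0!×1!×2!) = 1/48
Σ = -7/48  ⇒  CG² = 384/35×(-7/48)² = 7/30
CG = −√(7/30) = -0.483046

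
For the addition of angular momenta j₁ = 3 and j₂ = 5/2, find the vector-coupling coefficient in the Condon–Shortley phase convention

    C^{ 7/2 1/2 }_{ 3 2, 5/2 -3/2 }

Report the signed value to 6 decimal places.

+√(20/63) ≈ +0.563436

√[8·2!4!3!/10! · 5!1!1!4!4!3!] = √(9216/35)
  +(−1)^0/∏(0,2,1,1,3,2)! = 1/24  (running 1/24)
  +(−1)^1/∏(1,1,0,0,4,3)! = -1/144  (running 5/144)
⟨..|..⟩ = √(9216/35)·(5/144) = +0.563436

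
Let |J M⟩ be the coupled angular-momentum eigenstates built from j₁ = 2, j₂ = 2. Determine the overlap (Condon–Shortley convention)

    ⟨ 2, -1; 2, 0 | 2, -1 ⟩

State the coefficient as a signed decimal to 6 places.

-0.267261

j₁+j₂−J=2  J+j₁−j₂=2  J−j₁+j₂=2  j₁+j₂+J+1=7
(j₁±m₁, j₂±m₂, J±M) = (1,3,2,2,1,3)
P² = 8/7
sum k=1..2:
  [1] −1/2 = -1/2
  [2] +1/4 = 1/4
S = -1/4
C² = P²·S² = 1/14 ; C = -0.267261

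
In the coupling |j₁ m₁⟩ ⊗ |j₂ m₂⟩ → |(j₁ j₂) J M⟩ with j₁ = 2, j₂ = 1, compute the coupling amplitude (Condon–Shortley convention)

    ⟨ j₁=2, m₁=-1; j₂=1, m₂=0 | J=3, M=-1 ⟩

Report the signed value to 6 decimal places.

√[7·0!4!2!/7! · 1!3!1!1!2!4!] = √(96/5)
  +(−1)^0/∏(0,0,3,1,1,1)! = 1/6  (running 1/6)
⟨..|..⟩ = √(96/5)·(1/6) = +0.730297

+0.730297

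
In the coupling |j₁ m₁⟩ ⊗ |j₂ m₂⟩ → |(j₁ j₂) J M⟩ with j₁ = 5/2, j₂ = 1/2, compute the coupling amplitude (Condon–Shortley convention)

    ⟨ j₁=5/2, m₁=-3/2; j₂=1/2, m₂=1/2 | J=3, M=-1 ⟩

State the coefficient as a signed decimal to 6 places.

+0.577350  (= +√(1/3))

triangle: 0!×5!×1!/7! = 120/5040
(j±m)!: 1!×4!×1!×0!×2!×4! = 1152
prefactor² = (2J+1)×Δ×N² = 192
  k=0: +1/(0!×0!×4!×1!×1!×0!) = 1/24
Σ = 1/24  ⇒  CG² = 192×1/24² = 1/3
CG = +√(1/3) = +0.577350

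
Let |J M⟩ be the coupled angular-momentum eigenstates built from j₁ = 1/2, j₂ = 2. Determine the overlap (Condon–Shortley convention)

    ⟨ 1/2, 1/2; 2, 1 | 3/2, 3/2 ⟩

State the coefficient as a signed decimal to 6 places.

+√(1/5) ≈ +0.447214

j₁+j₂−J=1  J+j₁−j₂=0  J−j₁+j₂=3  j₁+j₂+J+1=5
(j₁±m₁, j₂±m₂, J±M) = (1,0,3,1,3,0)
P² = 36/5
sum k=0..0:
  [0] +1/6 = 1/6
S = 1/6
C² = P²·S² = 1/5 ; C = +0.447214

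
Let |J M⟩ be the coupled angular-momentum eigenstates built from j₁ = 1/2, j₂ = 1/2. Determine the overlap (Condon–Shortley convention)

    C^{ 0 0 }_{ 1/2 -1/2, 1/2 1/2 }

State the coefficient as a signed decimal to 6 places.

triangle: 1!*0!*0!/2! = 1/2
(j±m)!: 0!*1!*1!*0!*0!*0! = 1
prefactor² = (2J+1)*Δ*N² = 1/2
  k=1: −1/(1!*0!*0!*0!*0!*0!) = -1
Σ = -1  ⇒  CG² = 1/2*(-1)² = 1/2
CG = −√(1/2) = -0.707107

−√(1/2) = -0.707107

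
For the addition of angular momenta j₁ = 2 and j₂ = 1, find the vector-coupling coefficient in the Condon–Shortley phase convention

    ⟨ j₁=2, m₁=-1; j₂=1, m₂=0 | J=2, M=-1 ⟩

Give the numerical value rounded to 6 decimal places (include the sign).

j₁+j₂−J=1  J+j₁−j₂=3  J−j₁+j₂=1  j₁+j₂+J+1=6
(j₁±m₁, j₂±m₂, J±M) = (1,3,1,1,1,3)
P² = 3/2
sum k=0..1:
  [0] +1/6 = 1/6
  [1] −1/2 = -1/2
S = -1/3
C² = P²·S² = 1/6 ; C = -0.408248

−√(1/6) = -0.408248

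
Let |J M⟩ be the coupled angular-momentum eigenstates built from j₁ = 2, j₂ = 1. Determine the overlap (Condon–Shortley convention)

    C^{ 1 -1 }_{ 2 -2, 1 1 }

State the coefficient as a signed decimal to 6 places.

+0.774597  (= +√(3/5))

√[3·2!2!0!/5! · 0!4!2!0!0!2!] = √(48/5)
  +(−1)^2/∏(2,0,2,0,0,0)! = 1/4  (running 1/4)
⟨..|..⟩ = √(48/5)·(1/4) = +0.774597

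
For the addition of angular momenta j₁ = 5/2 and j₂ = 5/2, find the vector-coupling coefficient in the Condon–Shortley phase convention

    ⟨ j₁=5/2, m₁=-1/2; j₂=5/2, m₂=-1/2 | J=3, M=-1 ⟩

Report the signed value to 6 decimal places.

triangle: 2!×3!×3!/9! = 72/362880
(j±m)!: 2!×3!×2!×3!×2!×4! = 6912
prefactor² = (2J+1)×Δ×N² = 48/5
  k=0: +1/(0!×2!×3!×2!×0!×1!) = 1/24
  k=1: −1/(1!×1!×2!×1!×1!×2!) = -1/4
  k=2: +1/(2!×0!×1!×0!×2!×3!) = 1/24
Σ = -1/6  ⇒  CG² = 48/5×(-1/6)² = 4/15
CG = −√(4/15) = -0.516398

−√(4/15) = -0.516398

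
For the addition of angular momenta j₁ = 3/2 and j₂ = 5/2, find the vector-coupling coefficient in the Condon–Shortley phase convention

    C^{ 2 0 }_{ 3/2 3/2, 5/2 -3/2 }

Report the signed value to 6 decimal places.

j₁+j₂−J=2  J+j₁−j₂=1  J−j₁+j₂=3  j₁+j₂+J+1=7
(j₁±m₁, j₂±m₂, J±M) = (3,0,1,4,2,2)
P² = 48/7
sum k=0..0:
  [0] +1/4 = 1/4
S = 1/4
C² = P²·S² = 3/7 ; C = +0.654654

+0.654654  (= +√(3/7))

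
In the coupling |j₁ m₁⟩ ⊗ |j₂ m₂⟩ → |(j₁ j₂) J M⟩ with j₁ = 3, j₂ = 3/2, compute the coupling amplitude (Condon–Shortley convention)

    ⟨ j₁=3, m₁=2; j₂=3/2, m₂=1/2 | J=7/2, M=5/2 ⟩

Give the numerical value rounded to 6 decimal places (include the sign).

√[8·1!5!2!/9! · 5!1!2!1!6!1!] = √(6400/7)
  +(−1)^0/∏(0,1,1,2,4,0)! = 1/48  (running 1/48)
  +(−1)^1/∏(1,0,0,1,5,1)! = -1/120  (running 1/80)
⟨..|..⟩ = √(6400/7)·(1/80) = +0.377964

+√(1/7) ≈ +0.377964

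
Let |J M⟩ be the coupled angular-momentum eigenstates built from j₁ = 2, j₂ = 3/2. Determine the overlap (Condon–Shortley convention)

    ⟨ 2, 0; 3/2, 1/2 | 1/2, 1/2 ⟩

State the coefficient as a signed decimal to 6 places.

√[2·3!1!0!/5! · 2!2!2!1!1!0!] = √(4/5)
  +(−1)^2/∏(2,1,0,0,1,0)! = 1/2  (running 1/2)
⟨..|..⟩ = √(4/5)·(1/2) = +0.447214

+0.447214  (= +√(1/5))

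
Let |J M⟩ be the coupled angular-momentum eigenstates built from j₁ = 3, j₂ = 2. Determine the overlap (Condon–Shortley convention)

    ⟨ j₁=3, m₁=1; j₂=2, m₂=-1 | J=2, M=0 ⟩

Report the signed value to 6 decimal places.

−√(1/7) ≈ -0.377964

triangle: 3!×3!×1!/8! = 36/40320
(j±m)!: 4!×2!×1!×3!×2!×2! = 1152
prefactor² = (2J+1)×Δ×N² = 36/7
  k=0: +1/(0!×3!×2!×1!×1!×0!) = 1/12
  k=1: −1/(1!×2!×1!×0!×2!×1!) = -1/4
Σ = -1/6  ⇒  CG² = 36/7×(-1/6)² = 1/7
CG = −√(1/7) = -0.377964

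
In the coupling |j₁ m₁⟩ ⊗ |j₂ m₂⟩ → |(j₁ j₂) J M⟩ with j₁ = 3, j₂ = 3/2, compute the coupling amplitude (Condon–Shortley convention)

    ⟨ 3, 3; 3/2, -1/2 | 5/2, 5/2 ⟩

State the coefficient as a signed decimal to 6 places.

+√(15/28) ≈ +0.731925

j₁+j₂−J=2  J+j₁−j₂=4  J−j₁+j₂=1  j₁+j₂+J+1=8
(j₁±m₁, j₂±m₂, J±M) = (6,0,1,2,5,0)
P² = 8640/7
sum k=0..0:
  [0] +1/48 = 1/48
S = 1/48
C² = P²·S² = 15/28 ; C = +0.731925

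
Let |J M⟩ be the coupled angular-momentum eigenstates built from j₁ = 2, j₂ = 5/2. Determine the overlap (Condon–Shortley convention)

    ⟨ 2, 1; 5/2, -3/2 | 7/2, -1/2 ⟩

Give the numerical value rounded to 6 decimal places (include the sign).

+0.619780

triangle: 1!·3!·4!/9! = 144/362880
(j±m)!: 3!·1!·1!·4!·3!·4! = 20736
prefactor² = (2J+1)·Δ·N² = 2304/35
  k=0: +1/(0!·1!·1!·1!·2!·3!) = 1/12
  k=1: −1/(1!·0!·0!·0!·3!·4!) = -1/144
Σ = 11/144  ⇒  CG² = 2304/35·11/144² = 121/315
CG = +√(121/315) = +0.619780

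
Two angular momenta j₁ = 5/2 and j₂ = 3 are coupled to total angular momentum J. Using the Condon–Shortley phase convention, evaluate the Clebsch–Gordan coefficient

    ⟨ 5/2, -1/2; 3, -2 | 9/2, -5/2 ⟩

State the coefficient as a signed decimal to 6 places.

j₁+j₂−J=1  J+j₁−j₂=4  J−j₁+j₂=5  j₁+j₂+J+1=11
(j₁±m₁, j₂±m₂, J±M) = (2,3,1,5,2,7)
P² = 115200/11
sum k=0..1:
  [0] +1/144 = 1/144
  [1] −1/480 = -1/480
S = 7/1440
C² = P²·S² = 49/198 ; C = +0.497468

+0.497468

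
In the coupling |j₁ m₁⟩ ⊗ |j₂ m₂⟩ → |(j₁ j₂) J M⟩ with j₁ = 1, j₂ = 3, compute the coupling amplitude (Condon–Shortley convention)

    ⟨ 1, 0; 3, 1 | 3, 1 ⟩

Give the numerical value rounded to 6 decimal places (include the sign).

-0.288675  (= −√(1/12))

j₁+j₂−J=1  J+j₁−j₂=1  J−j₁+j₂=5  j₁+j₂+J+1=8
(j₁±m₁, j₂±m₂, J±M) = (1,1,4,2,4,2)
P² = 48
sum k=0..1:
  [0] +1/24 = 1/24
  [1] −1/12 = -1/12
S = -1/24
C² = P²·S² = 1/12 ; C = -0.288675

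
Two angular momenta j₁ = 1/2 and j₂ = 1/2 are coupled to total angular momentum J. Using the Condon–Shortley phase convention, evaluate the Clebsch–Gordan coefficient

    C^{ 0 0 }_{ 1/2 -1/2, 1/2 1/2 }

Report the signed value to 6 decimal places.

triangle: 1!·0!·0!/2! = 1/2
(j±m)!: 0!·1!·1!·0!·0!·0! = 1
prefactor² = (2J+1)·Δ·N² = 1/2
  k=1: −1/(1!·0!·0!·0!·0!·0!) = -1
Σ = -1  ⇒  CG² = 1/2·(-1)² = 1/2
CG = −√(1/2) = -0.707107

−√(1/2) ≈ -0.707107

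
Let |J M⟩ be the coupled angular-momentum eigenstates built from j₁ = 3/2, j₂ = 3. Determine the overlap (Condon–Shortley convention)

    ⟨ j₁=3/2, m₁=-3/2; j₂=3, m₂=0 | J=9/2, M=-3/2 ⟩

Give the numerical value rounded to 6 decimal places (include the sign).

√[10·0!3!6!/10! · 0!3!3!3!3!6!] = √(77760/7)
  +(−1)^0/∏(0,0,3,3,0,3)! = 1/216  (running 1/216)
⟨..|..⟩ = √(77760/7)·(1/216) = +0.487950

+√(5/21) = +0.487950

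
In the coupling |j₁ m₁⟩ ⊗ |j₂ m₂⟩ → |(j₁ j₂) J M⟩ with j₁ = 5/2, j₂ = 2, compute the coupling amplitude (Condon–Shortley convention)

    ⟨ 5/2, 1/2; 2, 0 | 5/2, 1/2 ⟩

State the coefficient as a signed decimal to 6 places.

√[6·2!3!2!/8! · 3!2!2!2!3!2!] = √(72/35)
  +(−1)^0/∏(0,2,2,2,1,0)! = 1/8  (running 1/8)
  +(−1)^1/∏(1,1,1,1,2,1)! = -1/2  (running -3/8)
  +(−1)^2/∏(2,0,0,0,3,2)! = 1/24  (running -1/3)
⟨..|..⟩ = √(72/35)·(-1/3) = -0.478091

−√(8/35) = -0.478091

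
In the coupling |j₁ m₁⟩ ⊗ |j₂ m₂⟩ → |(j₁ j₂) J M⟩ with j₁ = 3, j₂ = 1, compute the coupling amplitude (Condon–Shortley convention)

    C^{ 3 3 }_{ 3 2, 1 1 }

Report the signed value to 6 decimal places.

√[7·1!5!1!/8! · 5!1!2!0!6!0!] = √(3600)
  +(−1)^1/∏(1,0,0,1,5,0)! = -1/120  (running -1/120)
⟨..|..⟩ = √(3600)·(-1/120) = -0.500000

-0.500000  (= −√(1/4))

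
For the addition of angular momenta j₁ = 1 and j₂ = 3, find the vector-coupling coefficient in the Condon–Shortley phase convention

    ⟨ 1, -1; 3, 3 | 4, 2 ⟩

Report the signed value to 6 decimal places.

+0.188982

j₁+j₂−J=0  J+j₁−j₂=2  J−j₁+j₂=6  j₁+j₂+J+1=9
(j₁±m₁, j₂±m₂, J±M) = (0,2,6,0,6,2)
P² = 518400/7
sum k=0..0:
  [0] +1/1440 = 1/1440
S = 1/1440
C² = P²·S² = 1/28 ; C = +0.188982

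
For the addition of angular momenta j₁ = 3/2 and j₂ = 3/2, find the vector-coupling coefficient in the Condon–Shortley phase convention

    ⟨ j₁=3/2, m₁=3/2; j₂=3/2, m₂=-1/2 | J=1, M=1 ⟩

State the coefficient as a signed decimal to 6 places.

√[3·2!1!1!/5! · 3!0!1!2!2!0!] = √(6/5)
  +(−1)^0/∏(0,2,0,1,1,0)! = 1/2  (running 1/2)
⟨..|..⟩ = √(6/5)·(1/2) = +0.547723

+0.547723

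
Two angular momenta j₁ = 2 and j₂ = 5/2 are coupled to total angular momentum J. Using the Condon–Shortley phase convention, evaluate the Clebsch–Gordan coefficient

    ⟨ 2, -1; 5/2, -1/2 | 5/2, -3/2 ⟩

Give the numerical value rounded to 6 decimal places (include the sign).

triangle: 2!×2!×3!/8! = 24/40320
(j±m)!: 1!×3!×2!×3!×1!×4! = 1728
prefactor² = (2J+1)×Δ×N² = 216/35
  k=1: −1/(1!×1!×2!×1!×0!×2!) = -1/4
  k=2: +1/(2!×0!×1!×0!×1!×3!) = 1/12
Σ = -1/6  ⇒  CG² = 216/35×(-1/6)² = 6/35
CG = −√(6/35) = -0.414039

-0.414039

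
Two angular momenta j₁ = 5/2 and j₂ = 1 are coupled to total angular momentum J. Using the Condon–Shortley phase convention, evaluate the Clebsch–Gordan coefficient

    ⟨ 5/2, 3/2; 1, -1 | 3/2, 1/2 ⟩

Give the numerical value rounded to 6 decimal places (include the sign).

+0.632456

√[4·2!3!0!/6! · 4!1!0!2!2!1!] = √(32/5)
  +(−1)^0/∏(0,2,1,0,2,0)! = 1/4  (running 1/4)
⟨..|..⟩ = √(32/5)·(1/4) = +0.632456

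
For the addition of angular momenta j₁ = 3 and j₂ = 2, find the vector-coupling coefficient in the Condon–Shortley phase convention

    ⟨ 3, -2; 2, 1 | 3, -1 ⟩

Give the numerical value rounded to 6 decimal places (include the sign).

+0.500000  (= +√(1/4))

√[7·2!4!2!/9! · 1!5!3!1!2!4!] = √(64)
  +(−1)^1/∏(1,1,4,2,0,0)! = -1/48  (running -1/48)
  +(−1)^2/∏(2,0,3,1,1,1)! = 1/12  (running 1/16)
⟨..|..⟩ = √(64)·(1/16) = +0.500000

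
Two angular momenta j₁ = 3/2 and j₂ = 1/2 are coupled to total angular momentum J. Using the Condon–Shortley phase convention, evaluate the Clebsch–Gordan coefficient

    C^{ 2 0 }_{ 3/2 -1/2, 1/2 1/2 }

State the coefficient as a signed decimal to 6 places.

j₁+j₂−J=0  J+j₁−j₂=3  J−j₁+j₂=1  j₁+j₂+J+1=5
(j₁±m₁, j₂±m₂, J±M) = (1,2,1,0,2,2)
P² = 2
sum k=0..0:
  [0] +1/2 = 1/2
S = 1/2
C² = P²·S² = 1/2 ; C = +0.707107

+√(1/2) ≈ +0.707107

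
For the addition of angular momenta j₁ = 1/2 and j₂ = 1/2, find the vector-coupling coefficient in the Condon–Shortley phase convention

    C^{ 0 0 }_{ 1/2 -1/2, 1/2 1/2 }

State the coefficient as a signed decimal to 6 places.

-0.707107

triangle: 1!·0!·0!/2! = 1/2
(j±m)!: 0!·1!·1!·0!·0!·0! = 1
prefactor² = (2J+1)·Δ·N² = 1/2
  k=1: −1/(1!·0!·0!·0!·0!·0!) = -1
Σ = -1  ⇒  CG² = 1/2·(-1)² = 1/2
CG = −√(1/2) = -0.707107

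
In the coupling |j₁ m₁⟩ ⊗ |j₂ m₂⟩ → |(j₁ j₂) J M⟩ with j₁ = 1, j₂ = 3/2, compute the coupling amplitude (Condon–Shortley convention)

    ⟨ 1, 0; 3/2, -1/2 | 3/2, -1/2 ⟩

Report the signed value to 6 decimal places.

+√(1/15) ≈ +0.258199

triangle: 1!*1!*2!/5! = 2/120
(j±m)!: 1!*1!*1!*2!*1!*2! = 4
prefactor² = (2J+1)*Δ*N² = 4/15
  k=0: +1/(0!*1!*1!*1!*0!*1!) = 1
  k=1: −1/(1!*0!*0!*0!*1!*2!) = -1/2
Σ = 1/2  ⇒  CG² = 4/15*1/2² = 1/15
CG = +√(1/15) = +0.258199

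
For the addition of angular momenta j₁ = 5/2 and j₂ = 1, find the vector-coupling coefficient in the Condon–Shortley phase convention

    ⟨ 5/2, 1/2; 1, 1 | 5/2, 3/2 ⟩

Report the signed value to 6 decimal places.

−√(16/35) ≈ -0.676123

triangle: 1!·4!·1!/7! = 24/5040
(j±m)!: 3!·2!·2!·0!·4!·1! = 576
prefactor² = (2J+1)·Δ·N² = 576/35
  k=1: −1/(1!·0!·1!·1!·3!·0!) = -1/6
Σ = -1/6  ⇒  CG² = 576/35·(-1/6)² = 16/35
CG = −√(16/35) = -0.676123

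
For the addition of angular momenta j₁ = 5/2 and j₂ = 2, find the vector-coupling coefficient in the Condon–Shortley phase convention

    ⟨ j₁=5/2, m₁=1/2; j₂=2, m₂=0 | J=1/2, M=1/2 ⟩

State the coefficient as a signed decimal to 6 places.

+√(1/5) ≈ +0.447214

√[2·4!1!0!/6! · 3!2!2!2!1!0!] = √(16/5)
  +(−1)^2/∏(2,2,0,0,1,0)! = 1/4  (running 1/4)
⟨..|..⟩ = √(16/5)·(1/4) = +0.447214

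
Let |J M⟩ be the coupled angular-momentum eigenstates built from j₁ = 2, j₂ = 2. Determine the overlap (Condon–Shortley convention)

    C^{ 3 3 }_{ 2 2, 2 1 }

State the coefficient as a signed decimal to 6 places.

√[7·1!3!3!/8! · 4!0!3!1!6!0!] = √(648)
  +(−1)^0/∏(0,1,0,3,3,0)! = 1/36  (running 1/36)
⟨..|..⟩ = √(648)·(1/36) = +0.707107

+0.707107  (= +√(1/2))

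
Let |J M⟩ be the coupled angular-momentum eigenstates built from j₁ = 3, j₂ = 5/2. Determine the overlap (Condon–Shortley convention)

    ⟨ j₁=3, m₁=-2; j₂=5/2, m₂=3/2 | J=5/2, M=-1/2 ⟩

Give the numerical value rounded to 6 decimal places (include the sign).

−√(1/14) = -0.267261

j₁+j₂−J=3  J+j₁−j₂=3  J−j₁+j₂=2  j₁+j₂+J+1=9
(j₁±m₁, j₂±m₂, J±M) = (1,5,4,1,2,3)
P² = 288/7
sum k=2..3:
  [2] +1/24 = 1/24
  [3] −1/12 = -1/12
S = -1/24
C² = P²·S² = 1/14 ; C = -0.267261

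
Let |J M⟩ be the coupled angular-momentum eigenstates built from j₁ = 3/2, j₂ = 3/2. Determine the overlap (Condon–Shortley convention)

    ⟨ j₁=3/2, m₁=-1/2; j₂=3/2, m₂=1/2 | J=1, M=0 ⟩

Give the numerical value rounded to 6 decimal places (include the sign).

√[3·2!1!1!/5! · 1!2!2!1!1!1!] = √(1/5)
  +(−1)^1/∏(1,1,1,1,0,0)! = -1  (running -1)
  +(−1)^2/∏(2,0,0,0,1,1)! = 1/2  (running -1/2)
⟨..|..⟩ = √(1/5)·(-1/2) = -0.223607

−√(1/20) ≈ -0.223607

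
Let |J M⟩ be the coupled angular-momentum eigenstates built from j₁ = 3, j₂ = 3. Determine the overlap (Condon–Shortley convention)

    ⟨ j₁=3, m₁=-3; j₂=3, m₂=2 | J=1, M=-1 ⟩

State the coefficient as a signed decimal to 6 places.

-0.327327

j₁+j₂−J=5  J+j₁−j₂=1  J−j₁+j₂=1  j₁+j₂+J+1=8
(j₁±m₁, j₂±m₂, J±M) = (0,6,5,1,0,2)
P² = 10800/7
sum k=5..5:
  [5] −1/120 = -1/120
S = -1/120
C² = P²·S² = 3/28 ; C = -0.327327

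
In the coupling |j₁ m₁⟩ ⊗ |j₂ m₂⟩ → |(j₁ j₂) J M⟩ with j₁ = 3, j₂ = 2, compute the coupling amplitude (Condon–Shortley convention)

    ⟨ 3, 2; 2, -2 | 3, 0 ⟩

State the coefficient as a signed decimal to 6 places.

√[7·2!4!2!/9! · 5!1!0!4!3!3!] = √(192)
  +(−1)^0/∏(0,2,1,0,3,2)! = 1/24  (running 1/24)
⟨..|..⟩ = √(192)·(1/24) = +0.577350

+0.577350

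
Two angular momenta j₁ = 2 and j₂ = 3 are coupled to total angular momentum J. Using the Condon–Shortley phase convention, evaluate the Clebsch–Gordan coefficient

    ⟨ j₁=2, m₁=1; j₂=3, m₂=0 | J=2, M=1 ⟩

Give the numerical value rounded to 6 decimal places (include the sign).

−√(2/7) ≈ -0.534522

triangle: 3!*1!*3!/8! = 36/40320
(j±m)!: 3!*1!*3!*3!*3!*1! = 1296
prefactor² = (2J+1)*Δ*N² = 81/14
  k=0: +1/(0!*3!*1!*3!*0!*0!) = 1/36
  k=1: −1/(1!*2!*0!*2!*1!*1!) = -1/4
Σ = -2/9  ⇒  CG² = 81/14*(-2/9)² = 2/7
CG = −√(2/7) = -0.534522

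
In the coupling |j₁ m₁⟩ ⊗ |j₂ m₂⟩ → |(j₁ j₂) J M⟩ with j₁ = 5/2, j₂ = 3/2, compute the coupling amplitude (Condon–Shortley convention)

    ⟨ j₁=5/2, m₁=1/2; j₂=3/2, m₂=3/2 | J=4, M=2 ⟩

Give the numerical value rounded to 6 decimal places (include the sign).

+0.597614  (= +√(5/14))

triangle: 0!×5!×3!/9! = 720/362880
(j±m)!: 3!×2!×3!×0!×6!×2! = 103680
prefactor² = (2J+1)×Δ×N² = 12960/7
  k=0: +1/(0!×0!×2!×3!×3!×0!) = 1/72
Σ = 1/72  ⇒  CG² = 12960/7×1/72² = 5/14
CG = +√(5/14) = +0.597614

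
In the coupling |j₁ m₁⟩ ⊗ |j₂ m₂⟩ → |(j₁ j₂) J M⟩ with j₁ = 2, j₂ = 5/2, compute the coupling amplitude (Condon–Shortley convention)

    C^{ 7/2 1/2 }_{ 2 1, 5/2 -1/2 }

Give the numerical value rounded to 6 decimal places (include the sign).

j₁+j₂−J=1  J+j₁−j₂=3  J−j₁+j₂=4  j₁+j₂+J+1=9
(j₁±m₁, j₂±m₂, J±M) = (3,1,2,3,4,3)
P² = 1152/35
sum k=0..1:
  [0] +1/8 = 1/8
  [1] −1/36 = -1/36
S = 7/72
C² = P²·S² = 14/45 ; C = +0.557773

+√(14/45) ≈ +0.557773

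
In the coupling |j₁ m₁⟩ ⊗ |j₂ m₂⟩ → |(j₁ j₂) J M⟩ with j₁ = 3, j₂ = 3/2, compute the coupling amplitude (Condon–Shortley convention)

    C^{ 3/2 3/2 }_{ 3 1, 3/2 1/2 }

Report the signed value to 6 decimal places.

+√(4/35) = +0.338062

triangle: 3!·3!·0!/7! = 36/5040
(j±m)!: 4!·2!·2!·1!·3!·0! = 576
prefactor² = (2J+1)·Δ·N² = 576/35
  k=2: +1/(2!·1!·0!·0!·3!·0!) = 1/12
Σ = 1/12  ⇒  CG² = 576/35·1/12² = 4/35
CG = +√(4/35) = +0.338062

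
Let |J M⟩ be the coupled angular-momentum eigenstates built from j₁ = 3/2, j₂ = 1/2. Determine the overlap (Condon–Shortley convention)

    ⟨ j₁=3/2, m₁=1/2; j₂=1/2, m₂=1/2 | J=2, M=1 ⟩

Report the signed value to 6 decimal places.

j₁+j₂−J=0  J+j₁−j₂=3  J−j₁+j₂=1  j₁+j₂+J+1=5
(j₁±m₁, j₂±m₂, J±M) = (2,1,1,0,3,1)
P² = 3
sum k=0..0:
  [0] +1/2 = 1/2
S = 1/2
C² = P²·S² = 3/4 ; C = +0.866025

+√(3/4) ≈ +0.866025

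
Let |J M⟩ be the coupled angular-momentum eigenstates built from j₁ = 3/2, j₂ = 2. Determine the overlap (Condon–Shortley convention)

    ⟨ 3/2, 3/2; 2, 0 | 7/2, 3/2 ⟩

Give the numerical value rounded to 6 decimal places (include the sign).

j₁+j₂−J=0  J+j₁−j₂=3  J−j₁+j₂=4  j₁+j₂+J+1=8
(j₁±m₁, j₂±m₂, J±M) = (3,0,2,2,5,2)
P² = 1152/7
sum k=0..0:
  [0] +1/24 = 1/24
S = 1/24
C² = P²·S² = 2/7 ; C = +0.534522

+√(2/7) = +0.534522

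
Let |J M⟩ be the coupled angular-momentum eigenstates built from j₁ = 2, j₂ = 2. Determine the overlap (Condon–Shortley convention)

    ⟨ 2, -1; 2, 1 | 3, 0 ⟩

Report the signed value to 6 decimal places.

−√(2/5) ≈ -0.632456

j₁+j₂−J=1  J+j₁−j₂=3  J−j₁+j₂=3  j₁+j₂+J+1=8
(j₁±m₁, j₂±m₂, J±M) = (1,3,3,1,3,3)
P² = 81/10
sum k=0..1:
  [0] +1/36 = 1/36
  [1] −1/4 = -1/4
S = -2/9
C² = P²·S² = 2/5 ; C = -0.632456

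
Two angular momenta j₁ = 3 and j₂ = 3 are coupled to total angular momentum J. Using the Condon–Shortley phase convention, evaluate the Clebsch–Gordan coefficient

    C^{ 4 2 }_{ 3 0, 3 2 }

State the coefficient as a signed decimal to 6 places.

j₁+j₂−J=2  J+j₁−j₂=4  J−j₁+j₂=4  j₁+j₂+J+1=11
(j₁±m₁, j₂±m₂, J±M) = (3,3,5,1,6,2)
P² = 124416/77
sum k=1..2:
  [1] −1/96 = -1/96
  [2] +1/72 = 1/72
S = 1/288
C² = P²·S² = 3/154 ; C = +0.139573

+0.139573  (= +√(3/154))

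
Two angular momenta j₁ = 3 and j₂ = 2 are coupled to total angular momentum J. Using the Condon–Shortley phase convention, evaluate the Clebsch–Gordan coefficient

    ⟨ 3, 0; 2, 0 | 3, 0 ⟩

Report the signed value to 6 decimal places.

−√(4/15) = -0.516398

√[7·2!4!2!/9! · 3!3!2!2!3!3!] = √(48/5)
  +(−1)^0/∏(0,2,3,2,1,0)! = 1/24  (running 1/24)
  +(−1)^1/∏(1,1,2,1,2,1)! = -1/4  (running -5/24)
  +(−1)^2/∏(2,0,1,0,3,2)! = 1/24  (running -1/6)
⟨..|..⟩ = √(48/5)·(-1/6) = -0.516398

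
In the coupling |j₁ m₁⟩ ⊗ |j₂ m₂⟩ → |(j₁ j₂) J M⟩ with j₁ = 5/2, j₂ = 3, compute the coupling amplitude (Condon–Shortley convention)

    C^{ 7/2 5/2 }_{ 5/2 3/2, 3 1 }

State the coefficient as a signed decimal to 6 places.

-0.398410

j₁+j₂−J=2  J+j₁−j₂=3  J−j₁+j₂=4  j₁+j₂+J+1=10
(j₁±m₁, j₂±m₂, J±M) = (4,1,4,2,6,1)
P² = 18432/35
sum k=0..1:
  [0] +1/96 = 1/96
  [1] −1/36 = -1/36
S = -5/288
C² = P²·S² = 10/63 ; C = -0.398410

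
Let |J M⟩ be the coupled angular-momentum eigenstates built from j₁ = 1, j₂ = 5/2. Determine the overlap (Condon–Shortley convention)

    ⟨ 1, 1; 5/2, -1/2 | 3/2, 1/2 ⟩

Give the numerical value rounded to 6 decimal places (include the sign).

j₁+j₂−J=2  J+j₁−j₂=0  J−j₁+j₂=3  j₁+j₂+J+1=6
(j₁±m₁, j₂±m₂, J±M) = (2,0,2,3,2,1)
P² = 16/5
sum k=0..0:
  [0] +1/4 = 1/4
S = 1/4
C² = P²·S² = 1/5 ; C = +0.447214

+0.447214  (= +√(1/5))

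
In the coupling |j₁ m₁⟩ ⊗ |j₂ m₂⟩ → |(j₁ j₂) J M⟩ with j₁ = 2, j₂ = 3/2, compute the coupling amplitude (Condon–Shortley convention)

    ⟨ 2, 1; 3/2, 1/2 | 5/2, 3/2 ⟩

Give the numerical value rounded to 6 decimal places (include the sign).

+√(1/35) = +0.169031

triangle: 1!*3!*2!/7! = 12/5040
(j±m)!: 3!*1!*2!*1!*4!*1! = 288
prefactor² = (2J+1)*Δ*N² = 144/35
  k=0: +1/(0!*1!*1!*2!*2!*0!) = 1/4
  k=1: −1/(1!*0!*0!*1!*3!*1!) = -1/6
Σ = 1/12  ⇒  CG² = 144/35*1/12² = 1/35
CG = +√(1/35) = +0.169031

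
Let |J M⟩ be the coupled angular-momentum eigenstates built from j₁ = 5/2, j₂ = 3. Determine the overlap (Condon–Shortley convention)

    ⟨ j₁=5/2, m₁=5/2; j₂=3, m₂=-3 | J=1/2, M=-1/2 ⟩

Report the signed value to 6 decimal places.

+√(2/7) ≈ +0.534522

j₁+j₂−J=5  J+j₁−j₂=0  J−j₁+j₂=1  j₁+j₂+J+1=7
(j₁±m₁, j₂±m₂, J±M) = (5,0,0,6,0,1)
P² = 28800/7
sum k=0..0:
  [0] +1/120 = 1/120
S = 1/120
C² = P²·S² = 2/7 ; C = +0.534522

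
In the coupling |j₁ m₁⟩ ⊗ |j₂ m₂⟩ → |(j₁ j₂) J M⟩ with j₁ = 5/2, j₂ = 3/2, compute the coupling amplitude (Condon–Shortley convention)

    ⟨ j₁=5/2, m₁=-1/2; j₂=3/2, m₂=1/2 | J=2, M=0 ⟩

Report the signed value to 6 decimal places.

-0.267261

√[5·2!3!1!/7! · 2!3!2!1!2!2!] = √(8/7)
  +(−1)^1/∏(1,1,2,1,1,0)! = -1/2  (running -1/2)
  +(−1)^2/∏(2,0,1,0,2,1)! = 1/4  (running -1/4)
⟨..|..⟩ = √(8/7)·(-1/4) = -0.267261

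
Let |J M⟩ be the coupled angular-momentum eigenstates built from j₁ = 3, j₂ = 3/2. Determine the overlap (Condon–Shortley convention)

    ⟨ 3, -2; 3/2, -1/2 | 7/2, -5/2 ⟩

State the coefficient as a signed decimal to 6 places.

triangle: 1!·5!·2!/9! = 240/362880
(j±m)!: 1!·5!·1!·2!·1!·6! = 172800
prefactor² = (2J+1)·Δ·N² = 6400/7
  k=0: +1/(0!·1!·5!·1!·0!·1!) = 1/120
  k=1: −1/(1!·0!·4!·0!·1!·2!) = -1/48
Σ = -1/80  ⇒  CG² = 6400/7·(-1/80)² = 1/7
CG = −√(1/7) = -0.377964

−√(1/7) = -0.377964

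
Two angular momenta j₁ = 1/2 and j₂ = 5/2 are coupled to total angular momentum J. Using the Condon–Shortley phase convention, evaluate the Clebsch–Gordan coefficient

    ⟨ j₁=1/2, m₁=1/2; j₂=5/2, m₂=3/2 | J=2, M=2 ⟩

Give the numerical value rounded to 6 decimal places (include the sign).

j₁+j₂−J=1  J+j₁−j₂=0  J−j₁+j₂=4  j₁+j₂+J+1=6
(j₁±m₁, j₂±m₂, J±M) = (1,0,4,1,4,0)
P² = 96
sum k=0..0:
  [0] +1/24 = 1/24
S = 1/24
C² = P²·S² = 1/6 ; C = +0.408248

+√(1/6) = +0.408248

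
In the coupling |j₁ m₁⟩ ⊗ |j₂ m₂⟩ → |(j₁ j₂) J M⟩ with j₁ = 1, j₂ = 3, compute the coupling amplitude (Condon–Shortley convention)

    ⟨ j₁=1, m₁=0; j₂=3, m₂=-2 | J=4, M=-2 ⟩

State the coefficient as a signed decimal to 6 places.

+0.654654  (= +√(3/7))

j₁+j₂−J=0  J+j₁−j₂=2  J−j₁+j₂=6  j₁+j₂+J+1=9
(j₁±m₁, j₂±m₂, J±M) = (1,1,1,5,2,6)
P² = 43200/7
sum k=0..0:
  [0] +1/120 = 1/120
S = 1/120
C² = P²·S² = 3/7 ; C = +0.654654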